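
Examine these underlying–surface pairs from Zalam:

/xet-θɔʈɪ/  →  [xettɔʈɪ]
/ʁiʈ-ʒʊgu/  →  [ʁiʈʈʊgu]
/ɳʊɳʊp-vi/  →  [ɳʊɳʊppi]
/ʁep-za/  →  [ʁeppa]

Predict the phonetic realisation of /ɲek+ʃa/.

[ɲekka]

The data show progressive total assimilation (/θ/ → [t] after /t/; /ʒ/ → [ʈ] after /ʈ/; /v/ → [p] after /p/; /z/ → [p] after /p/): in every case the target segment becomes identical to its preceding neighbour, copying more than a single feature.
/ʃ/ is the segment targeted by the rule; it sits immediately after /k/, so it assimilates completely and surfaces as [k].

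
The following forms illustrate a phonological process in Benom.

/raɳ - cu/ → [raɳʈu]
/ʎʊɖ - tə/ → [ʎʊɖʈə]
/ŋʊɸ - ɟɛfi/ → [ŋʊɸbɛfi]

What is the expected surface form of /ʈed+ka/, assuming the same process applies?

[ʈedta]

The data show progressive place assimilation: /c/ → [ʈ] after /ɳ/; /t/ → [ʈ] after /ɖ/; /ɟ/ → [b] after /ɸ/. In each pair only place changes, matching the preceding consonant, while manner and voice stay constant.
The rule targets /k/ (voiceless velar stop), which sits after the trigger /d/ (alveolar).
A voiceless alveolar stop is [t], so the surface segment is [t].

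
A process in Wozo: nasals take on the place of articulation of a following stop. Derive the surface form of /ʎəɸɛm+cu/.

[ʎəɸɛɲcu]

The rule targets /m/ (voiced bilabial nasal), which sits before the trigger /c/ (palatal).
The voiced palatal nasal is [ɲ], so /m/ → [ɲ].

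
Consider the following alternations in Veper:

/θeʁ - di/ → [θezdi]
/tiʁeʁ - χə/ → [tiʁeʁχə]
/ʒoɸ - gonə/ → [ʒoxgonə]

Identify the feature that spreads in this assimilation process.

place

Comparing underlying and surface forms, /ʁ/ → [z] is the alternation; the neighbouring /d/ is constant.
The change uvular → alveolar matches the place of the following /d/, identifying this as place assimilation.
The other alternating form patterns the same way: /ɸ/ → [x] before /g/ (bilabial → velar, matching velar) — only place changes, and always toward the following segment.
No alternation appears in [tiʁeʁχə]: there the adjacent consonants already agree in place (/ʁ/ and /χ/ are both uvular), so this form is consistent with the same rule.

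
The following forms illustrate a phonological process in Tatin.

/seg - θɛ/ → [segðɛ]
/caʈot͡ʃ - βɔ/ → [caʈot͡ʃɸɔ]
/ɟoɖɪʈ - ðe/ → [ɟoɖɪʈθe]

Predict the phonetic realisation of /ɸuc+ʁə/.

The data show progressive voicing assimilation: /θ/ → [ð] after /g/; /β/ → [ɸ] after /t͡ʃ/; /ð/ → [θ] after /ʈ/. In each pair only voicing changes, matching the preceding consonant, while place and manner stay constant.
The rule targets /ʁ/ (voiced uvular fricative), which sits after the trigger /c/ (voiceless).
Changing only its voicing to voiceless gives [χ] — the voiceless uvular fricative.

[ɸucχə]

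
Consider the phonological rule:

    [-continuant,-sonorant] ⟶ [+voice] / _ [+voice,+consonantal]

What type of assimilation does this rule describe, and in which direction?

regressive voicing assimilation

The target ([-continuant,-sonorant], stops) acquires [+voice] next to a voiced consonant ([+voice,+consonantal]) — it takes on the voicing of its neighbour, so the feature that spreads is voicing.
Since the environment is written after the underscore, the trigger follows the target; the direction is regressive.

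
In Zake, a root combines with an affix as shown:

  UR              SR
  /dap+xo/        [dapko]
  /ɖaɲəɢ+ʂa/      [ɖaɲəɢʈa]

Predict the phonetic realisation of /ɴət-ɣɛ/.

The data show progressive manner assimilation: /x/ → [k] after /p/; /ʂ/ → [ʈ] after /ɢ/. In each pair only manner changes, matching the preceding consonant, while place and voice stay constant.
The rule targets /ɣ/ (voiced velar fricative), which sits after the trigger /t/ (stop).
The voiced velar stop is [g], so /ɣ/ → [g].

[ɴətgɛ]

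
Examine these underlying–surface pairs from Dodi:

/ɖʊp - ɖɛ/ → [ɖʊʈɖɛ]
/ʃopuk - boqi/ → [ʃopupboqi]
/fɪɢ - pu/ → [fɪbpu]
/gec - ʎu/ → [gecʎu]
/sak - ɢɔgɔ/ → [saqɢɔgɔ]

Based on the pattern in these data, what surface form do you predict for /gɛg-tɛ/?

[gɛdtɛ]

The data show regressive place assimilation: /p/ → [ʈ] before /ɖ/; /k/ → [p] before /b/; /ɢ/ → [b] before /p/; /k/ → [q] before /ɢ/. In each pair only place changes, matching the following consonant, while manner and voice stay constant.
No alternation appears in [gecʎu]: there the adjacent consonants already agree in place (/c/ and /ʎ/ are both palatal), so this form is consistent with the same rule.
/g/ is a voiced velar stop. The following trigger /t/ is alveolar, so /g/ must become alveolar as well.
A voiced alveolar stop is [d], so the surface segment is [d].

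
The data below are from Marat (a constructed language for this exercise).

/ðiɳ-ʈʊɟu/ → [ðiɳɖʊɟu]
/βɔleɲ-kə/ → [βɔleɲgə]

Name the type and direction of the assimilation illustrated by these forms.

progressive voicing assimilation

Underlying /ʈ/ is realised as [ɖ] next to /ɳ/; /ɳ/ itself does not change.
/ʈ/ is voiceless while /ɳ/ is voiced; the output [ɖ] is voiced, matching the trigger — so the feature that spreads is voicing.
Place and manner are unchanged, so the assimilation is partial, not total.
Checking the remaining alternation: /k/ → [g] after /ɲ/ (voiceless → voiced, matching voiced) — only voicing changes, and always toward the preceding segment.
The trigger is the preceding segment, so the direction is progressive (perseverative).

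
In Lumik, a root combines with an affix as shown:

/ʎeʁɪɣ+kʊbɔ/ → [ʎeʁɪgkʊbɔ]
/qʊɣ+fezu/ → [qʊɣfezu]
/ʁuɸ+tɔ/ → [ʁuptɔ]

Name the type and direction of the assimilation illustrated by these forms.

Underlying /ɣ/ is realised as [g] next to /k/; /k/ itself does not change.
The change fricative → stop matches the manner of the following /k/, identifying this as manner assimilation.
Place and voice are unchanged, so the assimilation is partial, not total.
The other alternating form patterns the same way: /ɸ/ → [p] before /t/ (fricative → stop, matching a stop) — only manner changes, and always toward the following segment.
Nothing changes in [qʊɣfezu]: there the adjacent consonants already agree in manner (/ɣ/ and /f/ are both fricatives), so this form is consistent with the same rule.
The trigger is the following segment, so the direction is regressive (anticipatory).

regressive manner assimilation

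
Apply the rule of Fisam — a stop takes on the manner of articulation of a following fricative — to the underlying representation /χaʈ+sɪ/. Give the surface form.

The rule targets /ʈ/ (voiceless retroflex stop), which sits before the trigger /s/ (fricative).
A voiceless retroflex fricative is [ʂ], so the surface segment is [ʂ].

[χaʂsɪ]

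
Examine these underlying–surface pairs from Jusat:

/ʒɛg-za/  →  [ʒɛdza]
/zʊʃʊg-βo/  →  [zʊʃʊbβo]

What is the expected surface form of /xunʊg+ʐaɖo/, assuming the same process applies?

The data show regressive place assimilation: /g/ → [d] before /z/; /g/ → [b] before /β/. In each pair only place changes, matching the following consonant, while manner and voice stay constant.
/g/ is a voiced velar stop. The following trigger /ʐ/ is retroflex, so /g/ must become retroflex as well.
A voiced retroflex stop is [ɖ], so the surface segment is [ɖ].

[xunʊɖʐaɖo]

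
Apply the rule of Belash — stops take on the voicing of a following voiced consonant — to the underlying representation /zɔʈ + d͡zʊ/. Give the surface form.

The rule targets /ʈ/ (voiceless retroflex stop), which sits before the trigger /d͡z/ (voiced).
The voiced retroflex stop is [ɖ], so /ʈ/ → [ɖ].

[zɔɖd͡zʊ]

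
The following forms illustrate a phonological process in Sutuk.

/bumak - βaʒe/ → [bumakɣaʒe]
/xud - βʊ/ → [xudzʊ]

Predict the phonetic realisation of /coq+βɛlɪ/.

[coqʁɛlɪ]

The data show progressive place assimilation: /β/ → [ɣ] after /k/; /β/ → [z] after /d/. In each pair only place changes, matching the preceding consonant, while manner and voice stay constant.
The rule targets /β/ (voiced bilabial fricative), which sits after the trigger /q/ (uvular).
A voiced uvular fricative is [ʁ], so the surface segment is [ʁ].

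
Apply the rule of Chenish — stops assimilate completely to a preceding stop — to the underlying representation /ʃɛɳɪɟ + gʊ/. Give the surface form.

/g/ is the segment targeted by the rule; it sits immediately after /ɟ/, so it assimilates completely and surfaces as [ɟ].

[ʃɛɳɪɟɟʊ]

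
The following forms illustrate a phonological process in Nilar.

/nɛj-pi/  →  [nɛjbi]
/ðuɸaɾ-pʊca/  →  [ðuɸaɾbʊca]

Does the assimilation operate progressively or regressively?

progressive

Comparing underlying and surface forms, /p/ → [b] is the alternation; the neighbouring /j/ is constant.
The change voiceless → voiced matches the voicing of the preceding /j/, identifying this as voicing assimilation.
The same holds elsewhere in the data: /p/ → [b] after /ɾ/ (voiceless → voiced, matching voiced) — only voicing changes, and always toward the preceding segment.
Since the segment that changes follows the conditioning segment, the assimilation is progressive.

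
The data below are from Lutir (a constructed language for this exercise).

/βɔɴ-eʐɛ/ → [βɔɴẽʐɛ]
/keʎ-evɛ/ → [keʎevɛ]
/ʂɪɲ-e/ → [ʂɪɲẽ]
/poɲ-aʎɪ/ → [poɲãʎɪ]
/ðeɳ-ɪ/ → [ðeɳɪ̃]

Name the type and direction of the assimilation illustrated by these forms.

The vowel /e/ surfaces as nasalised [ẽ] next to the preceding nasal /ɴ/ — it has acquired the [+nasal] feature of its neighbour.
The other forms show the same pattern: /e/ → [ẽ] after /ɲ/; /a/ → [ã] after /ɲ/; /ɪ/ → [ɪ̃] after /ɳ/ — each time a vowel is nasalised next to a preceding nasal.
No change occurs in [keʎevɛ] because the vowel at the boundary is adjacent to an oral consonant, not a nasal (/e/ next to /ʎ/).
Because the conditioning nasal is to the left of the vowel that changes, the process is progressive (perseverative).

progressive nasality assimilation (vowel nasalisation)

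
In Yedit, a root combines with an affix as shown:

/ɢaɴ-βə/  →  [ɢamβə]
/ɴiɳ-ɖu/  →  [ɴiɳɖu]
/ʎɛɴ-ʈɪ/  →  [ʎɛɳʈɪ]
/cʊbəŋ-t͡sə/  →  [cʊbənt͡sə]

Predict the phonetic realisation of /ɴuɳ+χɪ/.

[ɴuɴχɪ]

The data show regressive place assimilation: /ɴ/ → [m] before /β/; /ɴ/ → [ɳ] before /ʈ/; /ŋ/ → [n] before /t͡s/. In each pair only place changes, matching the following consonant, while manner and voice stay constant.
No alternation appears in [ɴiɳɖu]: there the adjacent consonants already agree in place (/ɳ/ and /ɖ/ are both retroflex), so this form is consistent with the same rule.
The rule targets /ɳ/ (voiced retroflex nasal), which sits before the trigger /χ/ (uvular).
A voiced uvular nasal is [ɴ], so the surface segment is [ɴ].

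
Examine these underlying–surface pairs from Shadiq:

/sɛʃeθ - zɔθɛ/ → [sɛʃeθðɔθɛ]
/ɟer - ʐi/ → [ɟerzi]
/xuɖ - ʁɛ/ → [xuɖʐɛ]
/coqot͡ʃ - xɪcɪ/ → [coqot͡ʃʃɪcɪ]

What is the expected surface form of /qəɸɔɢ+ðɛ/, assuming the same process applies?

The data show progressive place assimilation: /z/ → [ð] after /θ/; /ʐ/ → [z] after /r/; /ʁ/ → [ʐ] after /ɖ/; /x/ → [ʃ] after /t͡ʃ/. In each pair only place changes, matching the preceding consonant, while manner and voice stay constant.
/ð/ is a voiced dental fricative. The preceding trigger /ɢ/ is uvular, so /ð/ must become uvular as well.
A voiced uvular fricative is [ʁ], so the surface segment is [ʁ].

[qəɸɔɢʁɛ]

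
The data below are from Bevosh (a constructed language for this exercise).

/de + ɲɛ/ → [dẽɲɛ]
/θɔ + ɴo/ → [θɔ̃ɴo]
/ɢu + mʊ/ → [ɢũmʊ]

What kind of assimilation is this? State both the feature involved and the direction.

The vowel /e/ surfaces as nasalised [ẽ] next to the following nasal /ɲ/ — it has acquired the [+nasal] feature of its neighbour.
The other forms show the same pattern: /ɔ/ → [ɔ̃] before /ɴ/; /u/ → [ũ] before /m/ — each time a vowel is nasalised next to a following nasal.
Because the conditioning nasal is to the right of the vowel that changes, the process is regressive (anticipatory).

regressive nasality assimilation (vowel nasalisation)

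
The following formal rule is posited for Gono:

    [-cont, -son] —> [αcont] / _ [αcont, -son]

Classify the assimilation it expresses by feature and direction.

regressive manner assimilation

The shared variable α links the value of [cont] on the target to that of the neighbouring obstruent. [cont] distinguishes stops from fricatives — a manner-of-articulation feature — so this is manner assimilation.
Since the environment is written after the underscore, the trigger follows the target; the direction is regressive.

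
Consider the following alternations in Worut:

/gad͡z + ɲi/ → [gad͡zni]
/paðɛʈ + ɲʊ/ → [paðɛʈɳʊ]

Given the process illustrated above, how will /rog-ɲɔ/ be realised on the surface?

The data show progressive place assimilation: /ɲ/ → [n] after /d͡z/; /ɲ/ → [ɳ] after /ʈ/. In each pair only place changes, matching the preceding consonant, while manner and voice stay constant.
The rule targets /ɲ/ (voiced palatal nasal), which sits after the trigger /g/ (velar).
Changing only its place to velar gives [ŋ] — the voiced velar nasal.

[rogŋɔ]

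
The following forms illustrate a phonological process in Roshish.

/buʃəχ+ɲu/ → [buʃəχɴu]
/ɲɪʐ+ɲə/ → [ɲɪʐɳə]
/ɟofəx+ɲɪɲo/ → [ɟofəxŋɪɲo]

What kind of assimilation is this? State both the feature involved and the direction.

Underlying /ɲ/ is realised as [ɴ] next to /χ/; /χ/ itself does not change.
The change palatal → uvular matches the place of the preceding /χ/, identifying this as place assimilation.
Manner and voice are unchanged, so the assimilation is partial, not total.
The same holds elsewhere in the data: /ɲ/ → [ɳ] after /ʐ/ (palatal → retroflex, matching retroflex); /ɲ/ → [ŋ] after /x/ (palatal → velar, matching velar) — only place changes, and always toward the preceding segment.
Since the segment that changes follows the conditioning segment, the assimilation is progressive.

progressive place assimilation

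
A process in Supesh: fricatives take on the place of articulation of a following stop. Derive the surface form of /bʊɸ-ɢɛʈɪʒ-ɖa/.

[bʊχɢɛʈɪʐɖa]

/ɸ/ is a voiceless bilabial fricative. The following trigger /ɢ/ is uvular, so /ɸ/ must become uvular as well.
The voiceless uvular fricative is [χ], so /ɸ/ → [χ].
At the second juncture, /ʒ/ likewise becomes [ʐ] adjacent to /ɖ/.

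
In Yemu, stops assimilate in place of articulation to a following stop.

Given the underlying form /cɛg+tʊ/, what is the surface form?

The rule targets /g/ (voiced velar stop), which sits before the trigger /t/ (alveolar).
A voiced alveolar stop is [d], so the surface segment is [d].

[cɛdtʊ]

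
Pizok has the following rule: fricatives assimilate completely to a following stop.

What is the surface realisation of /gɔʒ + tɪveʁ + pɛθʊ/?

/ʒ/ is the segment targeted by the rule; it sits immediately before /t/, so it assimilates completely and surfaces as [t].
The same rule applies at the second boundary: /ʁ/ → [p] next to /p/.

[gɔttɪveppɛθʊ]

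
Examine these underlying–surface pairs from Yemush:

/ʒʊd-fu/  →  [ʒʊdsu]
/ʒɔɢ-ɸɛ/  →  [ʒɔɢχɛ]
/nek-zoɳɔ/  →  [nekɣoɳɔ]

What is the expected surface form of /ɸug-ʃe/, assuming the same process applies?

The data show progressive place assimilation: /f/ → [s] after /d/; /ɸ/ → [χ] after /ɢ/; /z/ → [ɣ] after /k/. In each pair only place changes, matching the preceding consonant, while manner and voice stay constant.
The rule targets /ʃ/ (voiceless postalveolar fricative), which sits after the trigger /g/ (velar).
A voiceless velar fricative is [x], so the surface segment is [x].

[ɸugxe]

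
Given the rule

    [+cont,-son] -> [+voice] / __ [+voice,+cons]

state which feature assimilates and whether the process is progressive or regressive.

regressive voicing assimilation

The structural change is [+voice], and the conditioning segment [+voice,+cons] (a voiced consonant) is itself voiced, so the target comes to share the voicing of its neighbour — voicing assimilation.
Since the environment is written after the underscore, the trigger follows the target; the direction is regressive.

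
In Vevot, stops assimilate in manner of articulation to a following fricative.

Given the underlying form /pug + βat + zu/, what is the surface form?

[puɣβaszu]

/g/ is a voiced velar stop. The following trigger /β/ is a fricative, so /g/ must become a fricative as well.
Changing only its manner to fricative gives [ɣ] — the voiced velar fricative.
The same rule applies at the second boundary: /t/ → [s] next to /z/.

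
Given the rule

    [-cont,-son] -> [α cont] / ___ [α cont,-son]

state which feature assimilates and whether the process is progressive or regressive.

regressive manner assimilation

The shared variable α links the value of [cont] on the target to that of the neighbouring obstruent. [cont] distinguishes stops from fricatives — a manner-of-articulation feature — so this is manner assimilation.
The conditioning segment sits to the right of the focus bar, meaning the trigger follows the segment that changes — regressive assimilation.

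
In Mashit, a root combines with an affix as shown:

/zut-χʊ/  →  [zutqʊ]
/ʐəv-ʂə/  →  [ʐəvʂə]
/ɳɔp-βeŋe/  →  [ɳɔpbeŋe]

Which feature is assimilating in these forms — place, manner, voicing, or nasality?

Underlying /χ/ is realised as [q] next to /t/; /t/ itself does not change.
/χ/ is a fricative while /t/ is a stop; the output [q] is a stop, matching the trigger — so the feature that spreads is manner.
Checking the remaining alternation: /β/ → [b] after /p/ (fricative → stop, matching a stop) — only manner changes, and always toward the preceding segment.
Nothing changes in [ʐəvʂə]: there the adjacent consonants already agree in manner (/ʂ/ and /v/ are both fricatives), so this form is consistent with the same rule.

manner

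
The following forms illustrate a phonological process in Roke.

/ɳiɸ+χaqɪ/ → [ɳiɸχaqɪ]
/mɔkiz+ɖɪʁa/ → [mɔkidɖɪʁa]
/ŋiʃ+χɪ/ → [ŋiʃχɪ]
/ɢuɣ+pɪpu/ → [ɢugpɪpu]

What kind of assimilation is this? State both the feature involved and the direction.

Underlying /z/ is realised as [d] next to /ɖ/; /ɖ/ itself does not change.
The change fricative → stop matches the manner of the following /ɖ/, identifying this as manner assimilation.
Place and voice are unchanged, so the assimilation is partial, not total.
Checking the remaining alternation: /ɣ/ → [g] before /p/ (fricative → stop, matching a stop) — only manner changes, and always toward the following segment.
No alternation appears in [ɳiɸχaqɪ], [ŋiʃχɪ]: there the adjacent consonants already agree in manner (/ɸ/ and /χ/ are both fricatives; /ʃ/ and /χ/ are both fricatives), so these forms are consistent with the same rule.
Since the segment that changes precedes the conditioning segment, the assimilation is regressive.

regressive manner assimilation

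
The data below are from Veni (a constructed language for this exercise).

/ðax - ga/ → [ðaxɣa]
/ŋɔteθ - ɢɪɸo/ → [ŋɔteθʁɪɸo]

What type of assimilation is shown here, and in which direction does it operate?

Comparing underlying and surface forms, /g/ → [ɣ] is the alternation; the neighbouring /x/ is constant.
/g/ is a stop while /x/ is a fricative; the output [ɣ] is a fricative, matching the trigger — so the feature that spreads is manner.
Place and voice are unchanged, so the assimilation is partial, not total.
The same holds elsewhere in the data: /ɢ/ → [ʁ] after /θ/ (stop → fricative, matching a fricative) — only manner changes, and always toward the preceding segment.
The trigger is the preceding segment, so the direction is progressive (perseverative).

progressive manner assimilation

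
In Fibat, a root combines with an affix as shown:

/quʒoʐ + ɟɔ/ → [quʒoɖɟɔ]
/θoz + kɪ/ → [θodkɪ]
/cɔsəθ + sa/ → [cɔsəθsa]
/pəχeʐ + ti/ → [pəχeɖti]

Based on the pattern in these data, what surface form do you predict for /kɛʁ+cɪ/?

The data show regressive manner assimilation: /ʐ/ → [ɖ] before /ɟ/; /z/ → [d] before /k/; /ʐ/ → [ɖ] before /t/. In each pair only manner changes, matching the following consonant, while place and voice stay constant.
Nothing changes in [cɔsəθsa]: there the adjacent consonants already agree in manner (/θ/ and /s/ are both fricatives), so this form is consistent with the same rule.
/ʁ/ is a voiced uvular fricative. The following trigger /c/ is a stop, so /ʁ/ must become a stop as well.
The voiced uvular stop is [ɢ], so /ʁ/ → [ɢ].

[kɛɢcɪ]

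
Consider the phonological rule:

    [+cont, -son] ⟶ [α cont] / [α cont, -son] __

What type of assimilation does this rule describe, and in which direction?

The shared variable α links the value of [cont] on the target to that of the neighbouring obstruent. [cont] distinguishes stops from fricatives — a manner-of-articulation feature — so this is manner assimilation.
Since the environment is written before the underscore, the trigger precedes the target; the direction is progressive.

progressive manner assimilation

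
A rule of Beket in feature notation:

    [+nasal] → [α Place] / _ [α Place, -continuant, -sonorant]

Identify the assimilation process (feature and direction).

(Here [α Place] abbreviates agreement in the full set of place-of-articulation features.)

regressive place assimilation

The shared variable α links the value of the place features (abbreviated [Place]) on the target to the same value on the neighbouring segment, so place is the feature that assimilates.
The conditioning segment sits to the right of the focus bar, meaning the trigger follows the segment that changes — regressive assimilation.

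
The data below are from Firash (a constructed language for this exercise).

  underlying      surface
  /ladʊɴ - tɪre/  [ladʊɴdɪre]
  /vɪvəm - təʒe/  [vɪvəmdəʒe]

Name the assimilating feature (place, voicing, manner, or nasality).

Comparing underlying and surface forms, /t/ → [d] is the alternation; the neighbouring /ɴ/ is constant.
/t/ is voiceless while /ɴ/ is voiced; the output [d] is voiced, matching the trigger — so the feature that spreads is voicing.
Checking the remaining alternation: /t/ → [d] after /m/ (voiceless → voiced, matching voiced) — only voicing changes, and always toward the preceding segment.

voicing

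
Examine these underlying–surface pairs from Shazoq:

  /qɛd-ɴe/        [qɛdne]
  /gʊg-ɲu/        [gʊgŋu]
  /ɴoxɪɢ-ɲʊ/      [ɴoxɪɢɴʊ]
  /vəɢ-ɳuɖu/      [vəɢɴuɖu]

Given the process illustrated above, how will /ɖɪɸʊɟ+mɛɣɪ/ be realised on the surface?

The data show progressive place assimilation: /ɴ/ → [n] after /d/; /ɲ/ → [ŋ] after /g/; /ɲ/ → [ɴ] after /ɢ/; /ɳ/ → [ɴ] after /ɢ/. In each pair only place changes, matching the preceding consonant, while manner and voice stay constant.
/m/ is a voiced bilabial nasal. The preceding trigger /ɟ/ is palatal, so /m/ must become palatal as well.
The voiced palatal nasal is [ɲ], so /m/ → [ɲ].

[ɖɪɸʊɟɲɛɣɪ]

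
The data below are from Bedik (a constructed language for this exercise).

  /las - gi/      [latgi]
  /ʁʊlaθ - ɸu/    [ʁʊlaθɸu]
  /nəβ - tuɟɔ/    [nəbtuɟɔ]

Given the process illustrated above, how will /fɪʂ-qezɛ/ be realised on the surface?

The data show regressive manner assimilation: /s/ → [t] before /g/; /β/ → [b] before /t/. In each pair only manner changes, matching the following consonant, while place and voice stay constant.
No alternation appears in [ʁʊlaθɸu]: there the adjacent consonants already agree in manner (/θ/ and /ɸ/ are both fricatives), so this form is consistent with the same rule.
/ʂ/ is a voiceless retroflex fricative. The following trigger /q/ is a stop, so /ʂ/ must become a stop as well.
A voiceless retroflex stop is [ʈ], so the surface segment is [ʈ].

[fɪʈqezɛ]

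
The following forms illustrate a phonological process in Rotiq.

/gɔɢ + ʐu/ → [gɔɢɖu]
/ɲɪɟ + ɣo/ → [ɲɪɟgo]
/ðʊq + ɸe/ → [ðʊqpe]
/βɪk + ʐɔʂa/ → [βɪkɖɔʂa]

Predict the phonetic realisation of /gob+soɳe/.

The data show progressive manner assimilation: /ʐ/ → [ɖ] after /ɢ/; /ɣ/ → [g] after /ɟ/; /ɸ/ → [p] after /q/; /ʐ/ → [ɖ] after /k/. In each pair only manner changes, matching the preceding consonant, while place and voice stay constant.
The rule targets /s/ (voiceless alveolar fricative), which sits after the trigger /b/ (stop).
The voiceless alveolar stop is [t], so /s/ → [t].

[gobtoɳe]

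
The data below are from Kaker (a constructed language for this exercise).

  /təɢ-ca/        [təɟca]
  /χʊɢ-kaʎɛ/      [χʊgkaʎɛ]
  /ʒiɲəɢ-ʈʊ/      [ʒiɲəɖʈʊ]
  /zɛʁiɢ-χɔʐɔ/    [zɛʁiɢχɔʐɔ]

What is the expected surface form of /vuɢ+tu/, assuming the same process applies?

[vudtu]

The data show regressive place assimilation: /ɢ/ → [ɟ] before /c/; /ɢ/ → [g] before /k/; /ɢ/ → [ɖ] before /ʈ/. In each pair only place changes, matching the following consonant, while manner and voice stay constant.
Nothing changes in [zɛʁiɢχɔʐɔ]: there the adjacent consonants already agree in place (/ɢ/ and /χ/ are both uvular), so this form is consistent with the same rule.
/ɢ/ is a voiced uvular stop. The following trigger /t/ is alveolar, so /ɢ/ must become alveolar as well.
A voiced alveolar stop is [d], so the surface segment is [d].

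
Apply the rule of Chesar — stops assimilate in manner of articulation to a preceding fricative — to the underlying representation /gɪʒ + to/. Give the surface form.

[gɪʒso]

The rule targets /t/ (voiceless alveolar stop), which sits after the trigger /ʒ/ (fricative).
Changing only its manner to fricative gives [s] — the voiceless alveolar fricative.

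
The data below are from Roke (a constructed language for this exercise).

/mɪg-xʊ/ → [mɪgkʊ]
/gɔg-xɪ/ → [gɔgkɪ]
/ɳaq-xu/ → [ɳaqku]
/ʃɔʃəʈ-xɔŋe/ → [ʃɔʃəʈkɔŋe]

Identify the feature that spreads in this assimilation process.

Comparing underlying and surface forms, /x/ → [k] is the alternation; the neighbouring /g/ is constant.
The change fricative → stop matches the manner of the preceding /g/, identifying this as manner assimilation.
Checking the remaining alternations: /x/ → [k] after /q/ (fricative → stop, matching a stop); /x/ → [k] after /ʈ/ (fricative → stop, matching a stop) — only manner changes, and always toward the preceding segment.

manner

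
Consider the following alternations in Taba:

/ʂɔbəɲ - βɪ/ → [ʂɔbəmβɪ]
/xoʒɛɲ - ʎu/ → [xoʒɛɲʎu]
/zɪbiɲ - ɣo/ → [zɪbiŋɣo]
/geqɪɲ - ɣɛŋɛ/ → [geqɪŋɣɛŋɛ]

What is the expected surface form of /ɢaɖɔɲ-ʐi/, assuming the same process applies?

The data show regressive place assimilation: /ɲ/ → [m] before /β/; /ɲ/ → [ŋ] before /ɣ/. In each pair only place changes, matching the following consonant, while manner and voice stay constant.
No alternation appears in [xoʒɛɲʎu]: there the adjacent consonants already agree in place (/ɲ/ and /ʎ/ are both palatal), so this form is consistent with the same rule.
The rule targets /ɲ/ (voiced palatal nasal), which sits before the trigger /ʐ/ (retroflex).
A voiced retroflex nasal is [ɳ], so the surface segment is [ɳ].

[ɢaɖɔɳʐi]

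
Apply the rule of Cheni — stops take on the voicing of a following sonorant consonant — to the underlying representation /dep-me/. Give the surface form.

The rule targets /p/ (voiceless bilabial stop), which sits before the trigger /m/ (voiced).
The voiced bilabial stop is [b], so /p/ → [b].

[debme]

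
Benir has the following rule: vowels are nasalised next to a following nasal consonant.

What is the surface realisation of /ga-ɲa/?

The vowel /a/ is adjacent to the following nasal /ɲ/, so it acquires [+nasal] and surfaces as [ã].

[gãɲa]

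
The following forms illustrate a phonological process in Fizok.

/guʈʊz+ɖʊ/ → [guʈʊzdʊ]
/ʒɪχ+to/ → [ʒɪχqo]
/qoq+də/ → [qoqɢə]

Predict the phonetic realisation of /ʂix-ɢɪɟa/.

[ʂixgɪɟa]

The data show progressive place assimilation: /ɖ/ → [d] after /z/; /t/ → [q] after /χ/; /d/ → [ɢ] after /q/. In each pair only place changes, matching the preceding consonant, while manner and voice stay constant.
/ɢ/ is a voiced uvular stop. The preceding trigger /x/ is velar, so /ɢ/ must become velar as well.
The voiced velar stop is [g], so /ɢ/ → [g].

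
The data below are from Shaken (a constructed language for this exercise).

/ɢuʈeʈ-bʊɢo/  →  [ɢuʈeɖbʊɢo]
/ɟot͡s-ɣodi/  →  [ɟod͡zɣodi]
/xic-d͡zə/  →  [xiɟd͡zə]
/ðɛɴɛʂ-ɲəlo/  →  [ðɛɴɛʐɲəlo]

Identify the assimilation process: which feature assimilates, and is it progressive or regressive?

regressive voicing assimilation

Comparing underlying and surface forms, /ʈ/ → [ɖ] is the alternation; the neighbouring /b/ is constant.
The change voiceless → voiced matches the voicing of the following /b/, identifying this as voicing assimilation.
Place and manner are unchanged, so the assimilation is partial, not total.
The same holds elsewhere in the data: /t͡s/ → [d͡z] before /ɣ/ (voiceless → voiced, matching voiced); /c/ → [ɟ] before /d͡z/ (voiceless → voiced, matching voiced); /ʂ/ → [ʐ] before /ɲ/ (voiceless → voiced, matching voiced) — only voicing changes, and always toward the following segment.
Since the segment that changes precedes the conditioning segment, the assimilation is regressive.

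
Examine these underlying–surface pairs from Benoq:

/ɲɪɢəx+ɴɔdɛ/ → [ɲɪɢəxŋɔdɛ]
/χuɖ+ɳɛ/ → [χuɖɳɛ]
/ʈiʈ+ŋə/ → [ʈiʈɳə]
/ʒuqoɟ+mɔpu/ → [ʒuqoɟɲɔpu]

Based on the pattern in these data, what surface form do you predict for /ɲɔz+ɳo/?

[ɲɔzno]

The data show progressive place assimilation: /ɴ/ → [ŋ] after /x/; /ŋ/ → [ɳ] after /ʈ/; /m/ → [ɲ] after /ɟ/. In each pair only place changes, matching the preceding consonant, while manner and voice stay constant.
No alternation appears in [χuɖɳɛ]: there the adjacent consonants already agree in place (/ɳ/ and /ɖ/ are both retroflex), so this form is consistent with the same rule.
The rule targets /ɳ/ (voiced retroflex nasal), which sits after the trigger /z/ (alveolar).
The voiced alveolar nasal is [n], so /ɳ/ → [n].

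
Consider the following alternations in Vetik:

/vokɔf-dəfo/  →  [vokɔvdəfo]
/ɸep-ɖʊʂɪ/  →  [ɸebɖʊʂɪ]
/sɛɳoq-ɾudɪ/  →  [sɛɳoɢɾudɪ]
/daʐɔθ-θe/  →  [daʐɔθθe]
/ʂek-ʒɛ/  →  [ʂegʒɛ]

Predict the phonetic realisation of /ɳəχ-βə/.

[ɳəʁβə]

The data show regressive voicing assimilation: /f/ → [v] before /d/; /p/ → [b] before /ɖ/; /q/ → [ɢ] before /ɾ/; /k/ → [g] before /ʒ/. In each pair only voicing changes, matching the following consonant, while place and manner stay constant.
Nothing changes in [daʐɔθθe]: there the adjacent consonants already agree in voicing (/θ/ and /θ/ are both voiceless), so this form is consistent with the same rule.
/χ/ is a voiceless uvular fricative. The following trigger /β/ is voiced, so /χ/ must become voiced as well.
A voiced uvular fricative is [ʁ], so the surface segment is [ʁ].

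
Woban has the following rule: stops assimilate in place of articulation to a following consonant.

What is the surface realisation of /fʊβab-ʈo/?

[fʊβaɖʈo]

/b/ is a voiced bilabial stop. The following trigger /ʈ/ is retroflex, so /b/ must become retroflex as well.
Changing only its place to retroflex gives [ɖ] — the voiced retroflex stop.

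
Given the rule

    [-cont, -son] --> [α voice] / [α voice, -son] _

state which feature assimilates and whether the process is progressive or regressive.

The rule copies [voice] from the environment onto the target, so the assimilating feature is voicing.
Since the environment is written before the underscore, the trigger precedes the target; the direction is progressive.

progressive voicing assimilation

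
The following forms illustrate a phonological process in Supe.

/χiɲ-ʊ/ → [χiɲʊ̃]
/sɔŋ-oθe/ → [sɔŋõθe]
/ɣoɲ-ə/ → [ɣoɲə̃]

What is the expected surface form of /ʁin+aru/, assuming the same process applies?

[ʁinãru]

The data show progressive nasality assimilation (vowel nasalisation): /ʊ/ → [ʊ̃] after /ɲ/; /o/ → [õ] after /ŋ/; /ə/ → [ə̃] after /ɲ/ — a vowel is nasalised by an immediately preceding nasal consonant.
/a/ sits next to the nasal /n/ and is therefore nasalised to [ã].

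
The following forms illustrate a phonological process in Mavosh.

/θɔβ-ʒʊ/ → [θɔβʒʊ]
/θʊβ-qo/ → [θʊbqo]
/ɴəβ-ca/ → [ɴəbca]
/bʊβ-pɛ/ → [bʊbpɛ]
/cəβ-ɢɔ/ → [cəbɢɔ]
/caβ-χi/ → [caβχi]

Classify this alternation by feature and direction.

Comparing underlying and surface forms, /β/ → [b] is the alternation; the neighbouring /q/ is constant.
/β/ is a fricative while /q/ is a stop; the output [b] is a stop, matching the trigger — so the feature that spreads is manner.
Place and voice are unchanged, so the assimilation is partial, not total.
The other alternating forms pattern the same way: /β/ → [b] before /c/ (fricative → stop, matching a stop); /β/ → [b] before /p/ (fricative → stop, matching a stop); /β/ → [b] before /ɢ/ (fricative → stop, matching a stop) — only manner changes, and always toward the following segment.
No alternation appears in [θɔβʒʊ], [caβχi]: there the adjacent consonants already agree in manner (/β/ and /ʒ/ are both fricatives; /β/ and /χ/ are both fricatives), so these forms are consistent with the same rule.
Since the segment that changes precedes the conditioning segment, the assimilation is regressive.

regressive manner assimilation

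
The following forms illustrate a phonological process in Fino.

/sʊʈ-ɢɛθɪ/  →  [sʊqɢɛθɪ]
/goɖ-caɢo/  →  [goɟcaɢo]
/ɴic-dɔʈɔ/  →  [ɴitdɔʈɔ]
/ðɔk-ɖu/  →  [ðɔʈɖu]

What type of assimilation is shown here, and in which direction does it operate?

Underlying /ʈ/ is realised as [q] next to /ɢ/; /ɢ/ itself does not change.
/ʈ/ is retroflex while /ɢ/ is uvular; the output [q] is uvular, matching the trigger — so the feature that spreads is place.
Manner and voice are unchanged, so the assimilation is partial, not total.
The same holds elsewhere in the data: /ɖ/ → [ɟ] before /c/ (retroflex → palatal, matching palatal); /c/ → [t] before /d/ (palatal → alveolar, matching alveolar); /k/ → [ʈ] before /ɖ/ (velar → retroflex, matching retroflex) — only place changes, and always toward the following segment.
The trigger is the following segment, so the direction is regressive (anticipatory).

regressive place assimilation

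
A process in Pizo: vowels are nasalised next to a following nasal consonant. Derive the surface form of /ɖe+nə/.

The vowel /e/ is adjacent to the following nasal /n/, so it acquires [+nasal] and surfaces as [ẽ].

[ɖẽnə]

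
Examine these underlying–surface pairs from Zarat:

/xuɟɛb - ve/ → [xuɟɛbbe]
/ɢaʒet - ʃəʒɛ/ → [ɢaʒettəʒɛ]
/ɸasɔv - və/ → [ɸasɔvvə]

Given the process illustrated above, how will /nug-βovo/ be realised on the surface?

The data show progressive total assimilation (/v/ → [b] after /b/; /ʃ/ → [t] after /t/): in every case the target segment becomes identical to its preceding neighbour, copying more than a single feature.
In [ɸasɔvvə] the two consonants at the boundary are already identical (/v/ + /v/), so the rule applies vacuously and nothing changes.
/β/ is the segment targeted by the rule; it sits immediately after /g/, so it assimilates completely and surfaces as [g].

[nuggovo]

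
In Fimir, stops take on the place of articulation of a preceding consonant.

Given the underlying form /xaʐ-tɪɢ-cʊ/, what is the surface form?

[xaʐʈɪɢqʊ]

The rule targets /t/ (voiceless alveolar stop), which sits after the trigger /ʐ/ (retroflex).
Changing only its place to retroflex gives [ʈ] — the voiceless retroflex stop.
At the second juncture, /c/ likewise becomes [q] adjacent to /ɢ/.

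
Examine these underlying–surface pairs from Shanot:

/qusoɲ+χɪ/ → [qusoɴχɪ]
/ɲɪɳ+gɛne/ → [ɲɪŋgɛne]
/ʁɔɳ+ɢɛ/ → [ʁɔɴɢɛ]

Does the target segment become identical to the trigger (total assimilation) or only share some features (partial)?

Comparing underlying and surface forms, /ɲ/ → [ɴ] is the alternation; the neighbouring /χ/ is constant.
/ɲ/ is palatal while /χ/ is uvular; the output [ɴ] is uvular, matching the trigger — so the feature that spreads is place.
Manner and voice are unchanged, so the assimilation is partial, not total.
Checking the remaining alternations: /ɳ/ → [ŋ] before /g/ (retroflex → velar, matching velar); /ɳ/ → [ɴ] before /ɢ/ (retroflex → uvular, matching uvular) — only place changes, and always toward the following segment.

partial assimilation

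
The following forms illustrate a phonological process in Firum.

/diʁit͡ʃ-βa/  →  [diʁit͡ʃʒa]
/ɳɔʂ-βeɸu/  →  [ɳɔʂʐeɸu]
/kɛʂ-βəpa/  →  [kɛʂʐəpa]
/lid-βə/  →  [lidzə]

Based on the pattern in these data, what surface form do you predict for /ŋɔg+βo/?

[ŋɔgɣo]

The data show progressive place assimilation: /β/ → [ʒ] after /t͡ʃ/; /β/ → [ʐ] after /ʂ/; /β/ → [z] after /d/. In each pair only place changes, matching the preceding consonant, while manner and voice stay constant.
/β/ is a voiced bilabial fricative. The preceding trigger /g/ is velar, so /β/ must become velar as well.
The voiced velar fricative is [ɣ], so /β/ → [ɣ].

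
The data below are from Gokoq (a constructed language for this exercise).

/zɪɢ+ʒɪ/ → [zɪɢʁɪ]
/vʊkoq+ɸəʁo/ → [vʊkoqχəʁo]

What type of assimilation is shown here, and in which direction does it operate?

progressive place assimilation

Comparing underlying and surface forms, /ʒ/ → [ʁ] is the alternation; the neighbouring /ɢ/ is constant.
/ʒ/ is postalveolar while /ɢ/ is uvular; the output [ʁ] is uvular, matching the trigger — so the feature that spreads is place.
Manner and voice are unchanged, so the assimilation is partial, not total.
Checking the remaining alternation: /ɸ/ → [χ] after /q/ (bilabial → uvular, matching uvular) — only place changes, and always toward the preceding segment.
Since the segment that changes follows the conditioning segment, the assimilation is progressive.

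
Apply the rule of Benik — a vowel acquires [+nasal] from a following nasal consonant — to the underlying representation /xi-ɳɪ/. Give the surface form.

/i/ sits next to the nasal /ɳ/ and is therefore nasalised to [ĩ].

[xĩɳɪ]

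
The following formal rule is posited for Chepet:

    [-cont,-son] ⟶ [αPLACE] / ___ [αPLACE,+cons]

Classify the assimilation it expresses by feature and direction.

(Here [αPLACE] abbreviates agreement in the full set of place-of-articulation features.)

The shared variable α links the value of the place features (abbreviated [PLACE]) on the target to the same value on the neighbouring segment, so place is the feature that assimilates.
Since the environment is written after the underscore, the trigger follows the target; the direction is regressive.

regressive place assimilation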